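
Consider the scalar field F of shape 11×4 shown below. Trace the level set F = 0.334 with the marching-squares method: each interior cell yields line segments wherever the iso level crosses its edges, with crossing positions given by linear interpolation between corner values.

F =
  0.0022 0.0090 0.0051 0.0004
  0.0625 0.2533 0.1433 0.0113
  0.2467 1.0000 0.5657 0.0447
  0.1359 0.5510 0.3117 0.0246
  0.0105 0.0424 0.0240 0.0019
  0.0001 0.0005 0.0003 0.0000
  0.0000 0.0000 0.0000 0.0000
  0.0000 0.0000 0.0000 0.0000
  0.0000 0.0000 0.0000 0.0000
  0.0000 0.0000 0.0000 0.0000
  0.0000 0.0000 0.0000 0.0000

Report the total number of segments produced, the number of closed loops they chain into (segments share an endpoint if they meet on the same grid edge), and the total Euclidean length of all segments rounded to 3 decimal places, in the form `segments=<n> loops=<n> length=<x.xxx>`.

cell (1,0): code 0100 → (1.108,1.000)–(2.000,0.116)
cell (1,1): code 1100 → (1.451,2.000)–(1.108,1.000)
cell (1,2): code 1000 → (2.000,2.445)–(1.451,2.000)
cell (2,0): code 0110 → (2.000,0.116)–(3.000,0.477)
cell (2,1): code 1011 → (3.000,1.907)–(2.912,2.000)
cell (2,2): code 0001 → (2.912,2.000)–(2.000,2.445)
cell (3,0): code 0010 → (3.000,0.477)–(3.427,1.000)
cell (3,1): code 0001 → (3.427,1.000)–(3.000,1.907)
total: 8 segments, chained into 1 closed loop(s), length Σ = 6.902436

segments=8 loops=1 length=6.902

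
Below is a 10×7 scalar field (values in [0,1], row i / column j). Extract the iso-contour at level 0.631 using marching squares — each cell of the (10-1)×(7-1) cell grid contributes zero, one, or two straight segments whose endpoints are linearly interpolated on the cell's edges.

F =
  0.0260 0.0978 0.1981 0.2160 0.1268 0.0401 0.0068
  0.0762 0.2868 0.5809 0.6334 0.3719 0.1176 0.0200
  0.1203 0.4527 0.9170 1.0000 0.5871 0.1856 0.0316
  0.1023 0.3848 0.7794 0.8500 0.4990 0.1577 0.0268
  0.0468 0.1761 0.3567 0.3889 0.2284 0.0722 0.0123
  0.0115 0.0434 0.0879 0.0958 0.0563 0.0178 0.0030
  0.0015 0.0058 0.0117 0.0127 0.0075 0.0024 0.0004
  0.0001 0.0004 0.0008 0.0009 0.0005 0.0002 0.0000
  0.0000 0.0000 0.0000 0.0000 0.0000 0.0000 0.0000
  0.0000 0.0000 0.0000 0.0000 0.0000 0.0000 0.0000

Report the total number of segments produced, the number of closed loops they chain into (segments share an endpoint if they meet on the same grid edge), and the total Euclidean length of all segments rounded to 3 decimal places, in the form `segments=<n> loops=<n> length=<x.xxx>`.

cell (0,2): code 0100 → (0.994,3.000)–(1.000,2.954)
cell (0,3): code 1000 → (1.000,3.009)–(0.994,3.000)
cell (1,1): code 0100 → (1.149,2.000)–(2.000,1.384)
cell (1,2): code 1110 → (1.000,2.954)–(1.149,2.000)
cell (1,3): code 1001 → (2.000,3.894)–(1.000,3.009)
cell (2,1): code 0110 → (2.000,1.384)–(3.000,1.624)
cell (2,3): code 1001 → (3.000,3.624)–(2.000,3.894)
cell (3,1): code 0010 → (3.000,1.624)–(3.351,2.000)
cell (3,2): code 0011 → (3.351,2.000)–(3.475,3.000)
cell (3,3): code 0001 → (3.475,3.000)–(3.000,3.624)
total: 10 segments, chained into 1 closed loop(s), length Σ = 7.778671

segments=10 loops=1 length=7.779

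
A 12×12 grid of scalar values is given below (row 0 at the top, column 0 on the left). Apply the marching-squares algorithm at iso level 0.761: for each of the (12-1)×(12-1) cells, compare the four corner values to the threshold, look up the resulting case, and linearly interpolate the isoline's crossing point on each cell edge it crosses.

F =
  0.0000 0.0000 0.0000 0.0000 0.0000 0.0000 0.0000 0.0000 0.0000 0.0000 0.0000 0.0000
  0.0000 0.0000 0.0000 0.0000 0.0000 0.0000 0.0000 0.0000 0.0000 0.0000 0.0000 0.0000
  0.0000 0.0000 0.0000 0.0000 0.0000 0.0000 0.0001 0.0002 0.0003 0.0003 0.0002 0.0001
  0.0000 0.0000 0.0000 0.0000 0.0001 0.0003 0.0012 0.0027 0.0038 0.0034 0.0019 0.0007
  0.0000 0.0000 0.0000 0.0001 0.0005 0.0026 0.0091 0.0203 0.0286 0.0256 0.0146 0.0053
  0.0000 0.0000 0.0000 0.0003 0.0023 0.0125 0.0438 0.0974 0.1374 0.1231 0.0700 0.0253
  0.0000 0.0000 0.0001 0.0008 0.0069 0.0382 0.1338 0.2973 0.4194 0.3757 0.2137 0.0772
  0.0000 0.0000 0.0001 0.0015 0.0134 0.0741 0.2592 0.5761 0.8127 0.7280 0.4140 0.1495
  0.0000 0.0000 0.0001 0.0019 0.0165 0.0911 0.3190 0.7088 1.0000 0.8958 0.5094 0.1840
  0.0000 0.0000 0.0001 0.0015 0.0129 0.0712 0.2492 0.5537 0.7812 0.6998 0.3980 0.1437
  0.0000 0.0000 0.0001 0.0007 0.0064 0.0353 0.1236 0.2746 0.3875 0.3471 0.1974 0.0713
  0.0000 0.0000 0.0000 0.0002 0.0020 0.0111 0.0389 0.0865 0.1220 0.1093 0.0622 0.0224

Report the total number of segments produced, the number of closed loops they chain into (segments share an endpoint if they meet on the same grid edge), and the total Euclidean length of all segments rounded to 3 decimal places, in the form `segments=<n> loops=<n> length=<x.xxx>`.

segments=10 loops=1 length=6.539

cell (6,7): code 0100 → (6.869,8.000)–(7.000,7.781)
cell (6,8): code 1000 → (7.000,8.610)–(6.869,8.000)
cell (7,7): code 0110 → (7.000,7.781)–(8.000,7.179)
cell (7,8): code 1101 → (7.197,9.000)–(7.000,8.610)
cell (7,9): code 1000 → (8.000,9.349)–(7.197,9.000)
cell (8,7): code 0110 → (8.000,7.179)–(9.000,7.911)
cell (8,8): code 1011 → (9.000,8.248)–(8.688,9.000)
cell (8,9): code 0001 → (8.688,9.000)–(8.000,9.349)
cell (9,7): code 0010 → (9.000,7.911)–(9.051,8.000)
cell (9,8): code 0001 → (9.051,8.000)–(9.000,8.248)
total: 10 segments, chained into 1 closed loop(s), length Σ = 6.539464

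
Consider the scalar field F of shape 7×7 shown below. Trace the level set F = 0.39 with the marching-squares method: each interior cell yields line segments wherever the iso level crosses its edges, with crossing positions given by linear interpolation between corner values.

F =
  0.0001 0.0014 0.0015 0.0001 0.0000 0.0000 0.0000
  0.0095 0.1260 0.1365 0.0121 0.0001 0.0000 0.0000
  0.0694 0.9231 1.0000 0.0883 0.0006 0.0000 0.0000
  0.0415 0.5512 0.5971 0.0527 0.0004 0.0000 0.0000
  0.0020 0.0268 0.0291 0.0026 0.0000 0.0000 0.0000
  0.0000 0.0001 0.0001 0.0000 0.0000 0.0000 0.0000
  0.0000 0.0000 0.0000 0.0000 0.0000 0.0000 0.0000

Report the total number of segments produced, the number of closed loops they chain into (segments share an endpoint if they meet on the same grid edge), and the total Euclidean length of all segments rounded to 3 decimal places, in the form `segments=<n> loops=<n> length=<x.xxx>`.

segments=8 loops=1 length=6.946

cell (1,0): code 0100 → (1.331,1.000)–(2.000,0.376)
cell (1,1): code 1100 → (1.294,2.000)–(1.331,1.000)
cell (1,2): code 1000 → (2.000,2.669)–(1.294,2.000)
cell (2,0): code 0110 → (2.000,0.376)–(3.000,0.684)
cell (2,2): code 1001 → (3.000,2.380)–(2.000,2.669)
cell (3,0): code 0010 → (3.000,0.684)–(3.307,1.000)
cell (3,1): code 0011 → (3.307,1.000)–(3.365,2.000)
cell (3,2): code 0001 → (3.365,2.000)–(3.000,2.380)
total: 8 segments, chained into 1 closed loop(s), length Σ = 6.945561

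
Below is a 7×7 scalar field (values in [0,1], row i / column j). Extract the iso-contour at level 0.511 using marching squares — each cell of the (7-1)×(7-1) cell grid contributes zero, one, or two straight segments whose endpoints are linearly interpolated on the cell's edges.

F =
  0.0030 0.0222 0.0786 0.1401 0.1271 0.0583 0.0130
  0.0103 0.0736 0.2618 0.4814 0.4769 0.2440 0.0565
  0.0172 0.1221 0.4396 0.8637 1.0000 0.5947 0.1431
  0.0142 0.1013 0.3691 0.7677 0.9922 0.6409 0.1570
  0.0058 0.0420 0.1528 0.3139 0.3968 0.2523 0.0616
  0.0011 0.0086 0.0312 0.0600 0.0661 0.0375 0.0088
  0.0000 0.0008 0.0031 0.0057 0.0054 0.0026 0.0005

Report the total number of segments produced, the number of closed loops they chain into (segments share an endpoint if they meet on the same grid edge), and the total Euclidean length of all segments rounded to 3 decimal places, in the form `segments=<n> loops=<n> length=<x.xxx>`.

segments=10 loops=1 length=9.205

cell (1,2): code 0100 → (1.077,3.000)–(2.000,2.168)
cell (1,3): code 1100 → (1.065,4.000)–(1.077,3.000)
cell (1,4): code 1100 → (1.761,5.000)–(1.065,4.000)
cell (1,5): code 1000 → (2.000,5.185)–(1.761,5.000)
cell (2,2): code 0110 → (2.000,2.168)–(3.000,2.356)
cell (2,5): code 1001 → (3.000,5.268)–(2.000,5.185)
cell (3,2): code 0010 → (3.000,2.356)–(3.566,3.000)
cell (3,3): code 0011 → (3.566,3.000)–(3.808,4.000)
cell (3,4): code 0011 → (3.808,4.000)–(3.334,5.000)
cell (3,5): code 0001 → (3.334,5.000)–(3.000,5.268)
total: 10 segments, chained into 1 closed loop(s), length Σ = 9.205175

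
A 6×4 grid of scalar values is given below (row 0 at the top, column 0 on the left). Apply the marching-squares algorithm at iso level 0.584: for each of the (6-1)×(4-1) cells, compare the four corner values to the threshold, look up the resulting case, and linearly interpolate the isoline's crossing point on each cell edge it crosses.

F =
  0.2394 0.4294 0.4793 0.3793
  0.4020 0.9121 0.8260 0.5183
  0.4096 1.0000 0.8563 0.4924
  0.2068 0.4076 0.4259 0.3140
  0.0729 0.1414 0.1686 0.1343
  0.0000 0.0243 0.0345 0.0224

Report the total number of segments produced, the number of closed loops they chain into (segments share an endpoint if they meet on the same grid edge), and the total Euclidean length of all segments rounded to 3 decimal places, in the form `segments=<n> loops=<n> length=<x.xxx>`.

cell (0,0): code 0100 → (0.320,1.000)–(1.000,0.357)
cell (0,1): code 1100 → (0.302,2.000)–(0.320,1.000)
cell (0,2): code 1000 → (1.000,2.786)–(0.302,2.000)
cell (1,0): code 0110 → (1.000,0.357)–(2.000,0.295)
cell (1,2): code 1001 → (2.000,2.748)–(1.000,2.786)
cell (2,0): code 0010 → (2.000,0.295)–(2.702,1.000)
cell (2,1): code 0011 → (2.702,1.000)–(2.633,2.000)
cell (2,2): code 0001 → (2.633,2.000)–(2.000,2.748)
total: 8 segments, chained into 1 closed loop(s), length Σ = 7.967237

segments=8 loops=1 length=7.967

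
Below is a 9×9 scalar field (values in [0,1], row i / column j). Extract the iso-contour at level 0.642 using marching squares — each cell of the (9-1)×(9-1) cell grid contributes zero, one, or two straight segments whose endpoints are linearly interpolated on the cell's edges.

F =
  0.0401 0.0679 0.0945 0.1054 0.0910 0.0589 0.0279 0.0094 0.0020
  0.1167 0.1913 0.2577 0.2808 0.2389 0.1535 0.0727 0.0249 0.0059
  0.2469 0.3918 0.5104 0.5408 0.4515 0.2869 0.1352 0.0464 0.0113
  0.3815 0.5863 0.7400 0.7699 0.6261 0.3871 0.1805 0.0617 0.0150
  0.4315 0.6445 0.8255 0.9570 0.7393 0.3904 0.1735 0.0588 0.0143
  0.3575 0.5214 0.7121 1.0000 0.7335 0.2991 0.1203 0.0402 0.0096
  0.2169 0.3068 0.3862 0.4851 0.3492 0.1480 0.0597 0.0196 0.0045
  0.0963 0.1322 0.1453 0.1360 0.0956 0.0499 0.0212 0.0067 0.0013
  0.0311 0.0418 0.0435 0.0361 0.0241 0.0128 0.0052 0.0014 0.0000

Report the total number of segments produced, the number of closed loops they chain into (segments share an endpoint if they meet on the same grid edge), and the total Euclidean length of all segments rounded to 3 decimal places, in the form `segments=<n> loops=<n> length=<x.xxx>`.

cell (2,1): code 0100 → (2.573,2.000)–(3.000,1.362)
cell (2,2): code 1100 → (2.442,3.000)–(2.573,2.000)
cell (2,3): code 1000 → (3.000,3.889)–(2.442,3.000)
cell (3,0): code 0100 → (3.957,1.000)–(4.000,0.988)
cell (3,1): code 1110 → (3.000,1.362)–(3.957,1.000)
cell (3,3): code 1101 → (3.140,4.000)–(3.000,3.889)
cell (3,4): code 1000 → (4.000,4.279)–(3.140,4.000)
cell (4,0): code 0010 → (4.000,0.988)–(4.020,1.000)
cell (4,1): code 0111 → (4.020,1.000)–(5.000,1.632)
cell (4,4): code 1001 → (5.000,4.211)–(4.000,4.279)
cell (5,1): code 0010 → (5.000,1.632)–(5.215,2.000)
cell (5,2): code 0011 → (5.215,2.000)–(5.695,3.000)
cell (5,3): code 0011 → (5.695,3.000)–(5.238,4.000)
cell (5,4): code 0001 → (5.238,4.000)–(5.000,4.211)
total: 14 segments, chained into 1 closed loop(s), length Σ = 10.120823

segments=14 loops=1 length=10.121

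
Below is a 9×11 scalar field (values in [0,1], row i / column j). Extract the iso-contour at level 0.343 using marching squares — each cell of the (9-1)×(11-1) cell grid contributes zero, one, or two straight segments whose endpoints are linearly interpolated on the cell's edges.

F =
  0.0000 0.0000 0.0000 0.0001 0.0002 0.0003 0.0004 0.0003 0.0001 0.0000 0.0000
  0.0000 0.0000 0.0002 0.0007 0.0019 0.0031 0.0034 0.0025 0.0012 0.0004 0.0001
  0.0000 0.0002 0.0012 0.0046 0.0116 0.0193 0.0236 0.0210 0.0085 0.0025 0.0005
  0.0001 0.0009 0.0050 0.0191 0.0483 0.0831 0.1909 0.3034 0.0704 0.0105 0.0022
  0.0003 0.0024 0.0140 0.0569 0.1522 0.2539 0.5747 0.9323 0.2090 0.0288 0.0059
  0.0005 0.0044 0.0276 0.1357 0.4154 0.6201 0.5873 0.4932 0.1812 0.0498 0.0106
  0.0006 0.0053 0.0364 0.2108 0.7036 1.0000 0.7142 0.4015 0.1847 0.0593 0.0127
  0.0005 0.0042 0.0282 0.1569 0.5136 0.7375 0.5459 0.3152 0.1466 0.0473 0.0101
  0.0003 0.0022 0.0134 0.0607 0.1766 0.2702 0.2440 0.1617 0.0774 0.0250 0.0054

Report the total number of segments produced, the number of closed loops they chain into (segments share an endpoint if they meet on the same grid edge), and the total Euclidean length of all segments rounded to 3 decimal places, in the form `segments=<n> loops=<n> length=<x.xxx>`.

cell (3,5): code 0100 → (3.396,6.000)–(4.000,5.278)
cell (3,6): code 1100 → (3.063,7.000)–(3.396,6.000)
cell (3,7): code 1000 → (4.000,7.815)–(3.063,7.000)
cell (4,3): code 0100 → (4.725,4.000)–(5.000,3.741)
cell (4,4): code 1100 → (4.243,5.000)–(4.725,4.000)
cell (4,5): code 1110 → (4.000,5.278)–(4.243,5.000)
cell (4,7): code 1001 → (5.000,7.481)–(4.000,7.815)
cell (5,3): code 0110 → (5.000,3.741)–(6.000,3.268)
cell (5,7): code 1001 → (6.000,7.270)–(5.000,7.481)
cell (6,3): code 0110 → (6.000,3.268)–(7.000,3.522)
cell (6,6): code 1011 → (7.000,6.879)–(6.678,7.000)
cell (6,7): code 0001 → (6.678,7.000)–(6.000,7.270)
cell (7,3): code 0010 → (7.000,3.522)–(7.506,4.000)
cell (7,4): code 0011 → (7.506,4.000)–(7.844,5.000)
cell (7,5): code 0011 → (7.844,5.000)–(7.672,6.000)
cell (7,6): code 0001 → (7.672,6.000)–(7.000,6.879)
total: 16 segments, chained into 1 closed loop(s), length Σ = 14.255178

segments=16 loops=1 length=14.255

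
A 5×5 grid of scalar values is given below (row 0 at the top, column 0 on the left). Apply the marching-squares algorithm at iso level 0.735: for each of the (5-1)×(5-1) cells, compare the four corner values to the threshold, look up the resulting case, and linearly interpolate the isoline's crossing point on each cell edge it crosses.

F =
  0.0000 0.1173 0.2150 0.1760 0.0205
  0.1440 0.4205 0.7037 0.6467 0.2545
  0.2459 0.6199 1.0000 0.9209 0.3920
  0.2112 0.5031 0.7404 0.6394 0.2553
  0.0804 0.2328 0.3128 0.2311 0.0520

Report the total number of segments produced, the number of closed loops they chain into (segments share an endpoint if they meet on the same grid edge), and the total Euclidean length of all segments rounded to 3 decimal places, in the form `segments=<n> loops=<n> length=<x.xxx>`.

cell (1,1): code 0100 → (1.106,2.000)–(2.000,1.303)
cell (1,2): code 1100 → (1.322,3.000)–(1.106,2.000)
cell (1,3): code 1000 → (2.000,3.351)–(1.322,3.000)
cell (2,1): code 0110 → (2.000,1.303)–(3.000,1.977)
cell (2,2): code 1011 → (3.000,2.053)–(2.660,3.000)
cell (2,3): code 0001 → (2.660,3.000)–(2.000,3.351)
cell (3,1): code 0010 → (3.000,1.977)–(3.013,2.000)
cell (3,2): code 0001 → (3.013,2.000)–(3.000,2.053)
total: 8 segments, chained into 1 closed loop(s), length Σ = 5.961664

segments=8 loops=1 length=5.962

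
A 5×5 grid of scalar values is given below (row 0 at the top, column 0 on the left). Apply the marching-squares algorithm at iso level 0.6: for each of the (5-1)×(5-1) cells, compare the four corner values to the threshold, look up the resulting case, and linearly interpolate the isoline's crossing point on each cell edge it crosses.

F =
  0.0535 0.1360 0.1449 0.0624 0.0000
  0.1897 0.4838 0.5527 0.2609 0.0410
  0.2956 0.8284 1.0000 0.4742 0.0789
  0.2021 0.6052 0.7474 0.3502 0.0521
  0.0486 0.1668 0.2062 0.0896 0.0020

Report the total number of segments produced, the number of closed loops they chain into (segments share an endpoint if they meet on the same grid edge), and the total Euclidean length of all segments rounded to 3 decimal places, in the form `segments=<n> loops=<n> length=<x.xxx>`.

cell (1,0): code 0100 → (1.337,1.000)–(2.000,0.571)
cell (1,1): code 1100 → (1.106,2.000)–(1.337,1.000)
cell (1,2): code 1000 → (2.000,2.761)–(1.106,2.000)
cell (2,0): code 0110 → (2.000,0.571)–(3.000,0.987)
cell (2,2): code 1001 → (3.000,2.371)–(2.000,2.761)
cell (3,0): code 0010 → (3.000,0.987)–(3.012,1.000)
cell (3,1): code 0011 → (3.012,1.000)–(3.272,2.000)
cell (3,2): code 0001 → (3.272,2.000)–(3.000,2.371)
total: 8 segments, chained into 1 closed loop(s), length Σ = 6.657283

segments=8 loops=1 length=6.657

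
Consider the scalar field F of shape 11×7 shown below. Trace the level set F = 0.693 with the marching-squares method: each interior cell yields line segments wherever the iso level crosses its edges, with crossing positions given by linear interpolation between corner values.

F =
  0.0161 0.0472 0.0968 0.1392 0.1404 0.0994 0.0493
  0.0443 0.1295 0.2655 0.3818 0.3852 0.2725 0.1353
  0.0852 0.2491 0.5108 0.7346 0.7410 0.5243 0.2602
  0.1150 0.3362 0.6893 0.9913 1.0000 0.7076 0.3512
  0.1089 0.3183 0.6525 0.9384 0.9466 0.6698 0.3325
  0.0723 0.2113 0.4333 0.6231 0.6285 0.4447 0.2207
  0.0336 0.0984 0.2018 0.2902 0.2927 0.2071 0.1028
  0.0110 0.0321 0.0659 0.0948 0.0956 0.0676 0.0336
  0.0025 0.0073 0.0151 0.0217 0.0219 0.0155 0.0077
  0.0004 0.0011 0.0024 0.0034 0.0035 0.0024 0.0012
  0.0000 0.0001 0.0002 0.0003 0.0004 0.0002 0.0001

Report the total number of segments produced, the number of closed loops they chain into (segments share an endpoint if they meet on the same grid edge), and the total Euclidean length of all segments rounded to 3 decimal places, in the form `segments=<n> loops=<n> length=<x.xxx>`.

cell (1,2): code 0100 → (1.882,3.000)–(2.000,2.814)
cell (1,3): code 1100 → (1.865,4.000)–(1.882,3.000)
cell (1,4): code 1000 → (2.000,4.222)–(1.865,4.000)
cell (2,2): code 0110 → (2.000,2.814)–(3.000,2.012)
cell (2,4): code 1101 → (2.920,5.000)–(2.000,4.222)
cell (2,5): code 1000 → (3.000,5.041)–(2.920,5.000)
cell (3,2): code 0110 → (3.000,2.012)–(4.000,2.142)
cell (3,4): code 1011 → (4.000,4.916)–(3.386,5.000)
cell (3,5): code 0001 → (3.386,5.000)–(3.000,5.041)
cell (4,2): code 0010 → (4.000,2.142)–(4.778,3.000)
cell (4,3): code 0011 → (4.778,3.000)–(4.797,4.000)
cell (4,4): code 0001 → (4.797,4.000)–(4.000,4.916)
total: 12 segments, chained into 1 closed loop(s), length Σ = 9.445963

segments=12 loops=1 length=9.446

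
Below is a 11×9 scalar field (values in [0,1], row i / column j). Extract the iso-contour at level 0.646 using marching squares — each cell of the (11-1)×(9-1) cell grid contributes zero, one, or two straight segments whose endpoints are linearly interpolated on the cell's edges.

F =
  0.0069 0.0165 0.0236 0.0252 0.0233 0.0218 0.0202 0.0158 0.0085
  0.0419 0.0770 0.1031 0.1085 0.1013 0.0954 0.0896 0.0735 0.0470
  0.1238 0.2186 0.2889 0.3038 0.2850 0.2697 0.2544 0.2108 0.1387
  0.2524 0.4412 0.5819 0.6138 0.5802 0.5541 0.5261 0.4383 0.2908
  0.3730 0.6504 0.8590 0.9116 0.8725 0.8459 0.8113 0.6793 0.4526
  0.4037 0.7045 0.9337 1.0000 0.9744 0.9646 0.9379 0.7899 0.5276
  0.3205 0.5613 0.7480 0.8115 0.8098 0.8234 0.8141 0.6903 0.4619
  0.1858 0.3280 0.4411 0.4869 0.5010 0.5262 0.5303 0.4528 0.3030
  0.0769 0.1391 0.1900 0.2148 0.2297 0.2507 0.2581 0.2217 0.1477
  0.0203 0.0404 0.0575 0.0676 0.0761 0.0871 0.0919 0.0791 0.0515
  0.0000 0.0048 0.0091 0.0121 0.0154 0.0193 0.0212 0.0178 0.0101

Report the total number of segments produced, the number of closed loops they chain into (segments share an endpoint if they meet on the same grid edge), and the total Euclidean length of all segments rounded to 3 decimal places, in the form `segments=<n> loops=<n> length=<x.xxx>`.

segments=20 loops=1 length=16.952

cell (3,0): code 0100 → (3.979,1.000)–(4.000,0.984)
cell (3,1): code 1100 → (3.231,2.000)–(3.979,1.000)
cell (3,2): code 1100 → (3.108,3.000)–(3.231,2.000)
cell (3,3): code 1100 → (3.225,4.000)–(3.108,3.000)
cell (3,4): code 1100 → (3.315,5.000)–(3.225,4.000)
cell (3,5): code 1100 → (3.420,6.000)–(3.315,5.000)
cell (3,6): code 1100 → (3.862,7.000)–(3.420,6.000)
cell (3,7): code 1000 → (4.000,7.147)–(3.862,7.000)
cell (4,0): code 0110 → (4.000,0.984)–(5.000,0.806)
cell (4,7): code 1001 → (5.000,7.549)–(4.000,7.147)
cell (5,0): code 0010 → (5.000,0.806)–(5.409,1.000)
cell (5,1): code 0111 → (5.409,1.000)–(6.000,1.454)
cell (5,7): code 1001 → (6.000,7.194)–(5.000,7.549)
cell (6,1): code 0010 → (6.000,1.454)–(6.332,2.000)
cell (6,2): code 0011 → (6.332,2.000)–(6.510,3.000)
cell (6,3): code 0011 → (6.510,3.000)–(6.530,4.000)
cell (6,4): code 0011 → (6.530,4.000)–(6.597,5.000)
cell (6,5): code 0011 → (6.597,5.000)–(6.592,6.000)
cell (6,6): code 0011 → (6.592,6.000)–(6.187,7.000)
cell (6,7): code 0001 → (6.187,7.000)–(6.000,7.194)
total: 20 segments, chained into 1 closed loop(s), length Σ = 16.951880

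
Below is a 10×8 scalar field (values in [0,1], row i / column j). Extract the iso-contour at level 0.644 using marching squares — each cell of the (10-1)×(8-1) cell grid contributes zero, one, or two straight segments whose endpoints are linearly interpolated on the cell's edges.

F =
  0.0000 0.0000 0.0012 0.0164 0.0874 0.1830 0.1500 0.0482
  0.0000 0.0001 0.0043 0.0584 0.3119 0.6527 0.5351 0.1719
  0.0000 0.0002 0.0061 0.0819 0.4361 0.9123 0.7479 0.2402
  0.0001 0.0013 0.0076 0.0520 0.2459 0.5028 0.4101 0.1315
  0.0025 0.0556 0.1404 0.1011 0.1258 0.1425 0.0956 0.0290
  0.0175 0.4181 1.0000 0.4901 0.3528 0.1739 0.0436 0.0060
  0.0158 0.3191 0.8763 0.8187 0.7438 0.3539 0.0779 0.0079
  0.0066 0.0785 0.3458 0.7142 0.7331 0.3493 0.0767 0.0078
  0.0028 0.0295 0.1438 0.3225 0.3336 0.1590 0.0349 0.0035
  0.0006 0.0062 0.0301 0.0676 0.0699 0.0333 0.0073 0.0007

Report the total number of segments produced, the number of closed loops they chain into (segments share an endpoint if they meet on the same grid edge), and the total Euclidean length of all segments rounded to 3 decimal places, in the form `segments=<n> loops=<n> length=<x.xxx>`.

cell (0,4): code 0100 → (0.981,5.000)–(1.000,4.974)
cell (0,5): code 1000 → (1.000,5.074)–(0.981,5.000)
cell (1,4): code 0110 → (1.000,4.974)–(2.000,4.437)
cell (1,5): code 1101 → (1.512,6.000)–(1.000,5.074)
cell (1,6): code 1000 → (2.000,6.205)–(1.512,6.000)
cell (2,4): code 0010 → (2.000,4.437)–(2.655,5.000)
cell (2,5): code 0011 → (2.655,5.000)–(2.308,6.000)
cell (2,6): code 0001 → (2.308,6.000)–(2.000,6.205)
cell (4,1): code 0100 → (4.586,2.000)–(5.000,1.388)
cell (4,2): code 1000 → (5.000,2.698)–(4.586,2.000)
cell (5,1): code 0110 → (5.000,1.388)–(6.000,1.583)
cell (5,2): code 1101 → (5.468,3.000)–(5.000,2.698)
cell (5,3): code 1100 → (5.745,4.000)–(5.468,3.000)
cell (5,4): code 1000 → (6.000,4.256)–(5.745,4.000)
cell (6,1): code 0010 → (6.000,1.583)–(6.438,2.000)
cell (6,2): code 0111 → (6.438,2.000)–(7.000,2.809)
cell (6,4): code 1001 → (7.000,4.232)–(6.000,4.256)
cell (7,2): code 0010 → (7.000,2.809)–(7.179,3.000)
cell (7,3): code 0011 → (7.179,3.000)–(7.223,4.000)
cell (7,4): code 0001 → (7.223,4.000)–(7.000,4.232)
total: 20 segments, chained into 2 closed loop(s), length Σ = 13.823345

segments=20 loops=2 length=13.823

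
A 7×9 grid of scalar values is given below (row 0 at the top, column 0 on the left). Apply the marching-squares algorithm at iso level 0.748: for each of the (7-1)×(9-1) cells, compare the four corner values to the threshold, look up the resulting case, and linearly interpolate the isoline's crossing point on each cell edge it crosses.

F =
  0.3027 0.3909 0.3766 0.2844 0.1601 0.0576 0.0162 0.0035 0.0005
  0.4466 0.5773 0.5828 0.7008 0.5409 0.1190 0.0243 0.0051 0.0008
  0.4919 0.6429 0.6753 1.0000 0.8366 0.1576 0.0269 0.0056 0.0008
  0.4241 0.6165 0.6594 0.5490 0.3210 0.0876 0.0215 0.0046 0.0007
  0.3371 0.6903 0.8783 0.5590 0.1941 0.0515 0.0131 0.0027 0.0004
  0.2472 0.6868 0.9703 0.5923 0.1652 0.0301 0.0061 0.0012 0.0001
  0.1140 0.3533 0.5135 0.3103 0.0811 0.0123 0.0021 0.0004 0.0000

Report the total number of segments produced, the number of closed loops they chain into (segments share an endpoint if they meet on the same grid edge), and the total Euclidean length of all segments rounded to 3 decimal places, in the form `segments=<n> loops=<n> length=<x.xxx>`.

segments=12 loops=2 length=10.196

cell (1,2): code 0100 → (1.158,3.000)–(2.000,2.224)
cell (1,3): code 1100 → (1.700,4.000)–(1.158,3.000)
cell (1,4): code 1000 → (2.000,4.130)–(1.700,4.000)
cell (2,2): code 0010 → (2.000,2.224)–(2.559,3.000)
cell (2,3): code 0011 → (2.559,3.000)–(2.172,4.000)
cell (2,4): code 0001 → (2.172,4.000)–(2.000,4.130)
cell (3,1): code 0100 → (3.405,2.000)–(4.000,1.307)
cell (3,2): code 1000 → (4.000,2.408)–(3.405,2.000)
cell (4,1): code 0110 → (4.000,1.307)–(5.000,1.216)
cell (4,2): code 1001 → (5.000,2.588)–(4.000,2.408)
cell (5,1): code 0010 → (5.000,1.216)–(5.487,2.000)
cell (5,2): code 0001 → (5.487,2.000)–(5.000,2.588)
total: 12 segments, chained into 2 closed loop(s), length Σ = 10.195890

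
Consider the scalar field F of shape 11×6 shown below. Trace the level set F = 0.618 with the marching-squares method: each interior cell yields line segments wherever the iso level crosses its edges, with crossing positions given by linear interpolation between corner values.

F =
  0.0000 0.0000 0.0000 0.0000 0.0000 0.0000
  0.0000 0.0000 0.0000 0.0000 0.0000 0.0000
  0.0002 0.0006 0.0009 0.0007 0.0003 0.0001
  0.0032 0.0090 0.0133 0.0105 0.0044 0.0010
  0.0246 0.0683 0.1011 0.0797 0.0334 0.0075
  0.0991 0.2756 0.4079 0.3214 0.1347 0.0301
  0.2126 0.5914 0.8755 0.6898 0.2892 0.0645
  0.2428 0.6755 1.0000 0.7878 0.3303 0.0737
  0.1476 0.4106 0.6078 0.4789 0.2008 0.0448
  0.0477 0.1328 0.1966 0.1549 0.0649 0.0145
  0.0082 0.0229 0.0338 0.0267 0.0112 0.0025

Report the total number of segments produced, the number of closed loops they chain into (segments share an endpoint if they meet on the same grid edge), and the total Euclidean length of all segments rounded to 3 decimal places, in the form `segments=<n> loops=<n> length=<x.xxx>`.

cell (5,1): code 0100 → (5.449,2.000)–(6.000,1.094)
cell (5,2): code 1100 → (5.805,3.000)–(5.449,2.000)
cell (5,3): code 1000 → (6.000,3.179)–(5.805,3.000)
cell (6,0): code 0100 → (6.316,1.000)–(7.000,0.867)
cell (6,1): code 1110 → (6.000,1.094)–(6.316,1.000)
cell (6,3): code 1001 → (7.000,3.371)–(6.000,3.179)
cell (7,0): code 0010 → (7.000,0.867)–(7.217,1.000)
cell (7,1): code 0011 → (7.217,1.000)–(7.974,2.000)
cell (7,2): code 0011 → (7.974,2.000)–(7.550,3.000)
cell (7,3): code 0001 → (7.550,3.000)–(7.000,3.371)
total: 10 segments, chained into 1 closed loop(s), length Σ = 7.689577

segments=10 loops=1 length=7.690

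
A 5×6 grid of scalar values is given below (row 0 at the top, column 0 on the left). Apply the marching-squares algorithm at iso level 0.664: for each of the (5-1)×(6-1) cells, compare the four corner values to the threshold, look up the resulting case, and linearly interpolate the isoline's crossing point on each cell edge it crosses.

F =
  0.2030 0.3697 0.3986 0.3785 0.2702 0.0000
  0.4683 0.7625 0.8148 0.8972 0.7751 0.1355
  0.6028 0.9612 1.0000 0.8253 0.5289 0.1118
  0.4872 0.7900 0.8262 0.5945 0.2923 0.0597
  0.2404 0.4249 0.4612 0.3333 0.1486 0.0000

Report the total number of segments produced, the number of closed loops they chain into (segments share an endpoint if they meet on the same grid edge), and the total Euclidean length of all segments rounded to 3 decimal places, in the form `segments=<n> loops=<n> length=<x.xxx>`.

segments=14 loops=1 length=10.815

cell (0,0): code 0100 → (0.749,1.000)–(1.000,0.665)
cell (0,1): code 1100 → (0.638,2.000)–(0.749,1.000)
cell (0,2): code 1100 → (0.550,3.000)–(0.638,2.000)
cell (0,3): code 1100 → (0.780,4.000)–(0.550,3.000)
cell (0,4): code 1000 → (1.000,4.174)–(0.780,4.000)
cell (1,0): code 0110 → (1.000,0.665)–(2.000,0.171)
cell (1,3): code 1011 → (2.000,3.544)–(1.451,4.000)
cell (1,4): code 0001 → (1.451,4.000)–(1.000,4.174)
cell (2,0): code 0110 → (2.000,0.171)–(3.000,0.584)
cell (2,2): code 1011 → (3.000,2.700)–(2.699,3.000)
cell (2,3): code 0001 → (2.699,3.000)–(2.000,3.544)
cell (3,0): code 0010 → (3.000,0.584)–(3.345,1.000)
cell (3,1): code 0011 → (3.345,1.000)–(3.444,2.000)
cell (3,2): code 0001 → (3.444,2.000)–(3.000,2.700)
total: 14 segments, chained into 1 closed loop(s), length Σ = 10.814570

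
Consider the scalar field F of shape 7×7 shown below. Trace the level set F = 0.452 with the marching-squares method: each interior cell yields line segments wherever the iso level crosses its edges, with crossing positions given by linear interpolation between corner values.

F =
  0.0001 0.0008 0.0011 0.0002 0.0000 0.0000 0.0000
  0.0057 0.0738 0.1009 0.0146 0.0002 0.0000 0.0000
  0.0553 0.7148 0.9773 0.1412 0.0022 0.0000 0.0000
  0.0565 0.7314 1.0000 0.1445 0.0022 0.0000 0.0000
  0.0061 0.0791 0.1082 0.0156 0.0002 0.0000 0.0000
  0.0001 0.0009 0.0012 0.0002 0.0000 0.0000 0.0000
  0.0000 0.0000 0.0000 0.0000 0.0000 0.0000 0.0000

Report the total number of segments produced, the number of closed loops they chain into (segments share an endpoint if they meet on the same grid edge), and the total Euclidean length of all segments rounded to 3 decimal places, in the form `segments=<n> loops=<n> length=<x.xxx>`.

segments=8 loops=1 length=6.959

cell (1,0): code 0100 → (1.590,1.000)–(2.000,0.602)
cell (1,1): code 1100 → (1.401,2.000)–(1.590,1.000)
cell (1,2): code 1000 → (2.000,2.628)–(1.401,2.000)
cell (2,0): code 0110 → (2.000,0.602)–(3.000,0.586)
cell (2,2): code 1001 → (3.000,2.641)–(2.000,2.628)
cell (3,0): code 0010 → (3.000,0.586)–(3.428,1.000)
cell (3,1): code 0011 → (3.428,1.000)–(3.614,2.000)
cell (3,2): code 0001 → (3.614,2.000)–(3.000,2.641)
total: 8 segments, chained into 1 closed loop(s), length Σ = 6.958550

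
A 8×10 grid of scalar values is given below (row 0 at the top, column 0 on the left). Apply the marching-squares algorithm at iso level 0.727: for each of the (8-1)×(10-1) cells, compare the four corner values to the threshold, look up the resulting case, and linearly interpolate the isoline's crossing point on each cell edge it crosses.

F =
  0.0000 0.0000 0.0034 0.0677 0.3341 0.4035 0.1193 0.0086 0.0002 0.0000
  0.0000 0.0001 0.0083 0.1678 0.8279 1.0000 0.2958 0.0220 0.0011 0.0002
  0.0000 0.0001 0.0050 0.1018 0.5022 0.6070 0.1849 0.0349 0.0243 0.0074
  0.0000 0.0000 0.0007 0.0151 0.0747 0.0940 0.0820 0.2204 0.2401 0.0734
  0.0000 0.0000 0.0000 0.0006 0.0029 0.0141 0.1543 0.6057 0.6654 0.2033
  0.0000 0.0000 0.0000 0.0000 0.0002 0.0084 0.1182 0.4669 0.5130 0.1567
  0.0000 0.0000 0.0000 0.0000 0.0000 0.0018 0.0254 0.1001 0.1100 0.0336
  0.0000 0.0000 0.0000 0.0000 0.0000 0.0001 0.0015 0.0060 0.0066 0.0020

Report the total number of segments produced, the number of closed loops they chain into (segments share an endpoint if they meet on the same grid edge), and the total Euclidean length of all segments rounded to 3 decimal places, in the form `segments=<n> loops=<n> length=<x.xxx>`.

cell (0,3): code 0100 → (0.796,4.000)–(1.000,3.847)
cell (0,4): code 1100 → (0.542,5.000)–(0.796,4.000)
cell (0,5): code 1000 → (1.000,5.388)–(0.542,5.000)
cell (1,3): code 0010 → (1.000,3.847)–(1.310,4.000)
cell (1,4): code 0011 → (1.310,4.000)–(1.695,5.000)
cell (1,5): code 0001 → (1.695,5.000)–(1.000,5.388)
total: 6 segments, chained into 1 closed loop(s), length Σ = 4.099032

segments=6 loops=1 length=4.099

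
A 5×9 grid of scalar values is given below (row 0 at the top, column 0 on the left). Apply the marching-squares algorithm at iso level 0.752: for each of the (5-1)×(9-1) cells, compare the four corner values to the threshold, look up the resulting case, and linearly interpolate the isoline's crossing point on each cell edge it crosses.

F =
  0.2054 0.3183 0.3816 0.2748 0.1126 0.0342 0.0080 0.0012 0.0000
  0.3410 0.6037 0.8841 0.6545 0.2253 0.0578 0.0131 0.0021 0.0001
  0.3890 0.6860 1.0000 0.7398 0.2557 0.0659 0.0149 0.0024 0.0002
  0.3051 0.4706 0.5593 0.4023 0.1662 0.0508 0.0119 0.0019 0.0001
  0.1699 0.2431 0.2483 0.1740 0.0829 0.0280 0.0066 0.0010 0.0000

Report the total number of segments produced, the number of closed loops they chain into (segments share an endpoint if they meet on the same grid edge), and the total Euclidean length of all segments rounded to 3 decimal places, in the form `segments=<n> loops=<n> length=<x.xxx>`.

cell (0,1): code 0100 → (0.737,2.000)–(1.000,1.529)
cell (0,2): code 1000 → (1.000,2.575)–(0.737,2.000)
cell (1,1): code 0110 → (1.000,1.529)–(2.000,1.210)
cell (1,2): code 1001 → (2.000,2.953)–(1.000,2.575)
cell (2,1): code 0010 → (2.000,1.210)–(2.563,2.000)
cell (2,2): code 0001 → (2.563,2.000)–(2.000,2.953)
total: 6 segments, chained into 1 closed loop(s), length Σ = 5.367213

segments=6 loops=1 length=5.367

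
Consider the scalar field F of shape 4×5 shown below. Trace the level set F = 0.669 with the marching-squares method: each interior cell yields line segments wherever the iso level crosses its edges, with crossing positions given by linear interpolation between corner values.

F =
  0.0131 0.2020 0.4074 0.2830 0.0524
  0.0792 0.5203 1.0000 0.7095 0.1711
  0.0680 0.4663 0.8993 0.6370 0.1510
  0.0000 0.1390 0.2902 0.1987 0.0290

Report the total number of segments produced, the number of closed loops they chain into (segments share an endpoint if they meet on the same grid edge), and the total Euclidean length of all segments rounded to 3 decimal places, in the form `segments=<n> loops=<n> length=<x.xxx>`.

cell (0,1): code 0100 → (0.441,2.000)–(1.000,1.310)
cell (0,2): code 1100 → (0.905,3.000)–(0.441,2.000)
cell (0,3): code 1000 → (1.000,3.075)–(0.905,3.000)
cell (1,1): code 0110 → (1.000,1.310)–(2.000,1.468)
cell (1,2): code 1011 → (2.000,2.878)–(1.559,3.000)
cell (1,3): code 0001 → (1.559,3.000)–(1.000,3.075)
cell (2,1): code 0010 → (2.000,1.468)–(2.378,2.000)
cell (2,2): code 0001 → (2.378,2.000)–(2.000,2.878)
total: 8 segments, chained into 1 closed loop(s), length Σ = 5.753671

segments=8 loops=1 length=5.754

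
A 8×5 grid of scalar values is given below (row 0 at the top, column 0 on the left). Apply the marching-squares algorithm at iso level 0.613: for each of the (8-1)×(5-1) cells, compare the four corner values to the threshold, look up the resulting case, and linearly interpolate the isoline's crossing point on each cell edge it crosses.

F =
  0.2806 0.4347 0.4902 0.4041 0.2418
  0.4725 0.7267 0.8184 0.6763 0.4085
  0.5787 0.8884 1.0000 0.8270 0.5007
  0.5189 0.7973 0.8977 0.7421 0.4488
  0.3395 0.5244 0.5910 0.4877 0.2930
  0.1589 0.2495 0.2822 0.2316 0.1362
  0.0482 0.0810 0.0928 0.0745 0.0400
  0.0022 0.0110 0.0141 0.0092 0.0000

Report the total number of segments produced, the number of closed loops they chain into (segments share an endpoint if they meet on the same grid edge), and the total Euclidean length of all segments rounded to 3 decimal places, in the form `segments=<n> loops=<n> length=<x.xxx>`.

segments=12 loops=1 length=10.987

cell (0,0): code 0100 → (0.611,1.000)–(1.000,0.553)
cell (0,1): code 1100 → (0.374,2.000)–(0.611,1.000)
cell (0,2): code 1100 → (0.767,3.000)–(0.374,2.000)
cell (0,3): code 1000 → (1.000,3.236)–(0.767,3.000)
cell (1,0): code 0110 → (1.000,0.553)–(2.000,0.111)
cell (1,3): code 1001 → (2.000,3.656)–(1.000,3.236)
cell (2,0): code 0110 → (2.000,0.111)–(3.000,0.338)
cell (2,3): code 1001 → (3.000,3.440)–(2.000,3.656)
cell (3,0): code 0010 → (3.000,0.338)–(3.675,1.000)
cell (3,1): code 0011 → (3.675,1.000)–(3.928,2.000)
cell (3,2): code 0011 → (3.928,2.000)–(3.507,3.000)
cell (3,3): code 0001 → (3.507,3.000)–(3.000,3.440)
total: 12 segments, chained into 1 closed loop(s), length Σ = 10.986838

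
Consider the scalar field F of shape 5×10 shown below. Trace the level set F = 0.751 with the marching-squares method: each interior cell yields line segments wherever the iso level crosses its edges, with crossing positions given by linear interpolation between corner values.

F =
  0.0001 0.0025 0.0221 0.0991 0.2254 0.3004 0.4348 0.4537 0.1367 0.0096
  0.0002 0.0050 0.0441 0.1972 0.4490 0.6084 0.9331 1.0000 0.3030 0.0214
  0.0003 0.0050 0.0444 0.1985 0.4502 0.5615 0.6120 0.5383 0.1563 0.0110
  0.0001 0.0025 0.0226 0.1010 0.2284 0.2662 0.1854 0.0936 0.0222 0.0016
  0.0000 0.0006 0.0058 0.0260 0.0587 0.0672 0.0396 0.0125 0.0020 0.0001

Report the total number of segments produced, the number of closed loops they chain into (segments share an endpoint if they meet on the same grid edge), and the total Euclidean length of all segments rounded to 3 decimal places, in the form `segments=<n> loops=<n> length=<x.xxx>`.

segments=6 loops=1 length=4.697

cell (0,5): code 0100 → (0.635,6.000)–(1.000,5.439)
cell (0,6): code 1100 → (0.544,7.000)–(0.635,6.000)
cell (0,7): code 1000 → (1.000,7.357)–(0.544,7.000)
cell (1,5): code 0010 → (1.000,5.439)–(1.567,6.000)
cell (1,6): code 0011 → (1.567,6.000)–(1.539,7.000)
cell (1,7): code 0001 → (1.539,7.000)–(1.000,7.357)
total: 6 segments, chained into 1 closed loop(s), length Σ = 4.697442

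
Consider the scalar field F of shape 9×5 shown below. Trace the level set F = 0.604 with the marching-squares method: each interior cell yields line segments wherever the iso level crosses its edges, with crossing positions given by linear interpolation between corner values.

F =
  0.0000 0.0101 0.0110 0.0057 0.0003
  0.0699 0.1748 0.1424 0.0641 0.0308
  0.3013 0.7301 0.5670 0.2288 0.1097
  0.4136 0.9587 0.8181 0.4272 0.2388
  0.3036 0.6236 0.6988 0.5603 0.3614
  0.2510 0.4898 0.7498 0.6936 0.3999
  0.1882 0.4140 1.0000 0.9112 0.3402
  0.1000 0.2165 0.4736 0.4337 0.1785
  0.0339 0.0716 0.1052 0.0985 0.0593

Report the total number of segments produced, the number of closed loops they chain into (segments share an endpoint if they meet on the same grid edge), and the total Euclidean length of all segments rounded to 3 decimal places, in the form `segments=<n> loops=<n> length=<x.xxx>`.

segments=16 loops=1 length=12.894

cell (1,0): code 0100 → (1.773,1.000)–(2.000,0.706)
cell (1,1): code 1000 → (2.000,1.773)–(1.773,1.000)
cell (2,0): code 0110 → (2.000,0.706)–(3.000,0.349)
cell (2,1): code 1101 → (2.147,2.000)–(2.000,1.773)
cell (2,2): code 1000 → (3.000,2.548)–(2.147,2.000)
cell (3,0): code 0110 → (3.000,0.349)–(4.000,0.939)
cell (3,2): code 1001 → (4.000,2.684)–(3.000,2.548)
cell (4,0): code 0010 → (4.000,0.939)–(4.146,1.000)
cell (4,1): code 0111 → (4.146,1.000)–(5.000,1.439)
cell (4,2): code 1101 → (4.328,3.000)–(4.000,2.684)
cell (4,3): code 1000 → (5.000,3.305)–(4.328,3.000)
cell (5,1): code 0110 → (5.000,1.439)–(6.000,1.324)
cell (5,3): code 1001 → (6.000,3.538)–(5.000,3.305)
cell (6,1): code 0010 → (6.000,1.324)–(6.752,2.000)
cell (6,2): code 0011 → (6.752,2.000)–(6.643,3.000)
cell (6,3): code 0001 → (6.643,3.000)–(6.000,3.538)
total: 16 segments, chained into 1 closed loop(s), length Σ = 12.894076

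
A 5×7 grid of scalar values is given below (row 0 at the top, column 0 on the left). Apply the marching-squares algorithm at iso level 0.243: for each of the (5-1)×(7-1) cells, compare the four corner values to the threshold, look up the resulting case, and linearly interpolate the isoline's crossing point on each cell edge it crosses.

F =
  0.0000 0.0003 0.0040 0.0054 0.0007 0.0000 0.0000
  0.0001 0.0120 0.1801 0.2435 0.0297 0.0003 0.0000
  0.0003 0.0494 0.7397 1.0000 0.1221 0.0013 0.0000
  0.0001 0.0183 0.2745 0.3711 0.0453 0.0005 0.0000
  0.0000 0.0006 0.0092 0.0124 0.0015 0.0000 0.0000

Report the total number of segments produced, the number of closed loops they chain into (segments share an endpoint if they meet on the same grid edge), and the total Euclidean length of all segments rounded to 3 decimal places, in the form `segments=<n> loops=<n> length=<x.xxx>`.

cell (0,2): code 0100 → (0.998,3.000)–(1.000,2.992)
cell (0,3): code 1000 → (1.000,3.002)–(0.998,3.000)
cell (1,1): code 0100 → (1.112,2.000)–(2.000,1.280)
cell (1,2): code 1110 → (1.000,2.992)–(1.112,2.000)
cell (1,3): code 1001 → (2.000,3.862)–(1.000,3.002)
cell (2,1): code 0110 → (2.000,1.280)–(3.000,1.877)
cell (2,3): code 1001 → (3.000,3.393)–(2.000,3.862)
cell (3,1): code 0010 → (3.000,1.877)–(3.119,2.000)
cell (3,2): code 0011 → (3.119,2.000)–(3.357,3.000)
cell (3,3): code 0001 → (3.357,3.000)–(3.000,3.393)
total: 10 segments, chained into 1 closed loop(s), length Σ = 7.470392

segments=10 loops=1 length=7.470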